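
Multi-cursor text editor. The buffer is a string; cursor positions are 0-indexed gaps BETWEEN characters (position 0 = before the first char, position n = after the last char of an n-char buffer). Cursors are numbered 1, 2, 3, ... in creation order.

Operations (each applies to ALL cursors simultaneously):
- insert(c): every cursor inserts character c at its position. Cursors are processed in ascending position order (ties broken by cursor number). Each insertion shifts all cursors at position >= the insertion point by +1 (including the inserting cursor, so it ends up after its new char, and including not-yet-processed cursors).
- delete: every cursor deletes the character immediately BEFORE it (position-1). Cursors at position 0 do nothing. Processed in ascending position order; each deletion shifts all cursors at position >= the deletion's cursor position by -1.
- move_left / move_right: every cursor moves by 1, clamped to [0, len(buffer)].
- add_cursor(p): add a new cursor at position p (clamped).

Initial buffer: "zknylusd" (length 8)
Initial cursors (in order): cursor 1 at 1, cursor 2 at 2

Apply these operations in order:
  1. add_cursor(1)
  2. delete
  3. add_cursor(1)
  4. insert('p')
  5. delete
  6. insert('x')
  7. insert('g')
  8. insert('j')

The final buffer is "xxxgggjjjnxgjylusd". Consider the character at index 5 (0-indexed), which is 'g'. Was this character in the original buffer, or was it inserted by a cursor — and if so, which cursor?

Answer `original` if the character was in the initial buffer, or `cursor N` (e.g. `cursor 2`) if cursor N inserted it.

After op 1 (add_cursor(1)): buffer="zknylusd" (len 8), cursors c1@1 c3@1 c2@2, authorship ........
After op 2 (delete): buffer="nylusd" (len 6), cursors c1@0 c2@0 c3@0, authorship ......
After op 3 (add_cursor(1)): buffer="nylusd" (len 6), cursors c1@0 c2@0 c3@0 c4@1, authorship ......
After op 4 (insert('p')): buffer="pppnpylusd" (len 10), cursors c1@3 c2@3 c3@3 c4@5, authorship 123.4.....
After op 5 (delete): buffer="nylusd" (len 6), cursors c1@0 c2@0 c3@0 c4@1, authorship ......
After op 6 (insert('x')): buffer="xxxnxylusd" (len 10), cursors c1@3 c2@3 c3@3 c4@5, authorship 123.4.....
After op 7 (insert('g')): buffer="xxxgggnxgylusd" (len 14), cursors c1@6 c2@6 c3@6 c4@9, authorship 123123.44.....
After op 8 (insert('j')): buffer="xxxgggjjjnxgjylusd" (len 18), cursors c1@9 c2@9 c3@9 c4@13, authorship 123123123.444.....
Authorship (.=original, N=cursor N): 1 2 3 1 2 3 1 2 3 . 4 4 4 . . . . .
Index 5: author = 3

Answer: cursor 3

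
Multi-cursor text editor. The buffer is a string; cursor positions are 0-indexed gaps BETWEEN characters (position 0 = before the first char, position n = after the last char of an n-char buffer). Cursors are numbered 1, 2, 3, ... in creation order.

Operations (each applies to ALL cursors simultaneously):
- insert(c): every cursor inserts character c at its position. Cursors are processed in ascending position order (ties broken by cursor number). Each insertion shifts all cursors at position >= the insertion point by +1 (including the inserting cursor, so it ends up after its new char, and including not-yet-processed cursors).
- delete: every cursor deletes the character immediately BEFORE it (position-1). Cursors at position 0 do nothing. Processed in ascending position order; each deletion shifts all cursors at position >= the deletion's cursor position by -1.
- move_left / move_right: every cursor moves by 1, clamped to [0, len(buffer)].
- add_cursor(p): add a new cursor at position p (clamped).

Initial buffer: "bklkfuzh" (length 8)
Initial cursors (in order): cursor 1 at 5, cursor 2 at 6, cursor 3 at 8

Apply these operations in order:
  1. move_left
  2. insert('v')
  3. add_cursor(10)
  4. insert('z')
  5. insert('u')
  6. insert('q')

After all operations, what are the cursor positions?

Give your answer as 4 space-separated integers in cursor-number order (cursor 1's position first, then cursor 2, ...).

Answer: 8 13 22 22

Derivation:
After op 1 (move_left): buffer="bklkfuzh" (len 8), cursors c1@4 c2@5 c3@7, authorship ........
After op 2 (insert('v')): buffer="bklkvfvuzvh" (len 11), cursors c1@5 c2@7 c3@10, authorship ....1.2..3.
After op 3 (add_cursor(10)): buffer="bklkvfvuzvh" (len 11), cursors c1@5 c2@7 c3@10 c4@10, authorship ....1.2..3.
After op 4 (insert('z')): buffer="bklkvzfvzuzvzzh" (len 15), cursors c1@6 c2@9 c3@14 c4@14, authorship ....11.22..334.
After op 5 (insert('u')): buffer="bklkvzufvzuuzvzzuuh" (len 19), cursors c1@7 c2@11 c3@18 c4@18, authorship ....111.222..33434.
After op 6 (insert('q')): buffer="bklkvzuqfvzuquzvzzuuqqh" (len 23), cursors c1@8 c2@13 c3@22 c4@22, authorship ....1111.2222..3343434.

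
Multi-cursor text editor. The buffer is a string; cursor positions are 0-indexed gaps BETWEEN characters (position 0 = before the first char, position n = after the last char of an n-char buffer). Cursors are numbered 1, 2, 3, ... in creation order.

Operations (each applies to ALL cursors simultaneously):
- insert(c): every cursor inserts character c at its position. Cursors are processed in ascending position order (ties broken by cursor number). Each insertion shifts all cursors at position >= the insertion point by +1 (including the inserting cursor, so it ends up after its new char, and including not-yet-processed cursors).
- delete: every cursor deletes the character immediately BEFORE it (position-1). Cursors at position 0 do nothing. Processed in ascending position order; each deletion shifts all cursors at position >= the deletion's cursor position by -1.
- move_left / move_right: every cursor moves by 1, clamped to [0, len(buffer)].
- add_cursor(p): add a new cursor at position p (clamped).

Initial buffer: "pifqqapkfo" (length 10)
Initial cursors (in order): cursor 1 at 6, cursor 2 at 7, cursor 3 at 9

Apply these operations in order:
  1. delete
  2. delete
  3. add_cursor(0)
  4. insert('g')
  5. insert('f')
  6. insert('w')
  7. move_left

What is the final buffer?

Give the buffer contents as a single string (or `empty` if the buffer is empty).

Answer: gfwpifgggfffwwwo

Derivation:
After op 1 (delete): buffer="pifqqko" (len 7), cursors c1@5 c2@5 c3@6, authorship .......
After op 2 (delete): buffer="pifo" (len 4), cursors c1@3 c2@3 c3@3, authorship ....
After op 3 (add_cursor(0)): buffer="pifo" (len 4), cursors c4@0 c1@3 c2@3 c3@3, authorship ....
After op 4 (insert('g')): buffer="gpifgggo" (len 8), cursors c4@1 c1@7 c2@7 c3@7, authorship 4...123.
After op 5 (insert('f')): buffer="gfpifgggfffo" (len 12), cursors c4@2 c1@11 c2@11 c3@11, authorship 44...123123.
After op 6 (insert('w')): buffer="gfwpifgggfffwwwo" (len 16), cursors c4@3 c1@15 c2@15 c3@15, authorship 444...123123123.
After op 7 (move_left): buffer="gfwpifgggfffwwwo" (len 16), cursors c4@2 c1@14 c2@14 c3@14, authorship 444...123123123.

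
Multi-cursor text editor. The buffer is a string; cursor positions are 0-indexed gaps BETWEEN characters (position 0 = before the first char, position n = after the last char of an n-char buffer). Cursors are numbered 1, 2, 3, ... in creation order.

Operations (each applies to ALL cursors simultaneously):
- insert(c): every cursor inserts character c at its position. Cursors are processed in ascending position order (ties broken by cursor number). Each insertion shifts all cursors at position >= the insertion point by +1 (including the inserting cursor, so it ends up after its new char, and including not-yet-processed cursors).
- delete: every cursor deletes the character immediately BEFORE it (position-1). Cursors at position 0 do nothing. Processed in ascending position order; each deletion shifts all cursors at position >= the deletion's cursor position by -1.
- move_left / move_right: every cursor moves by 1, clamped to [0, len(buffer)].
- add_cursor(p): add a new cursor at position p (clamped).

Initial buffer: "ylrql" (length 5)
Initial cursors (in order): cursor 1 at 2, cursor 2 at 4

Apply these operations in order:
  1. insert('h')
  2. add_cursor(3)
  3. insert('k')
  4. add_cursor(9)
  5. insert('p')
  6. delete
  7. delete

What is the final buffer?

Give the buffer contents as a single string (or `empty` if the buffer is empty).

After op 1 (insert('h')): buffer="ylhrqhl" (len 7), cursors c1@3 c2@6, authorship ..1..2.
After op 2 (add_cursor(3)): buffer="ylhrqhl" (len 7), cursors c1@3 c3@3 c2@6, authorship ..1..2.
After op 3 (insert('k')): buffer="ylhkkrqhkl" (len 10), cursors c1@5 c3@5 c2@9, authorship ..113..22.
After op 4 (add_cursor(9)): buffer="ylhkkrqhkl" (len 10), cursors c1@5 c3@5 c2@9 c4@9, authorship ..113..22.
After op 5 (insert('p')): buffer="ylhkkpprqhkppl" (len 14), cursors c1@7 c3@7 c2@13 c4@13, authorship ..11313..2224.
After op 6 (delete): buffer="ylhkkrqhkl" (len 10), cursors c1@5 c3@5 c2@9 c4@9, authorship ..113..22.
After op 7 (delete): buffer="ylhrql" (len 6), cursors c1@3 c3@3 c2@5 c4@5, authorship ..1...

Answer: ylhrql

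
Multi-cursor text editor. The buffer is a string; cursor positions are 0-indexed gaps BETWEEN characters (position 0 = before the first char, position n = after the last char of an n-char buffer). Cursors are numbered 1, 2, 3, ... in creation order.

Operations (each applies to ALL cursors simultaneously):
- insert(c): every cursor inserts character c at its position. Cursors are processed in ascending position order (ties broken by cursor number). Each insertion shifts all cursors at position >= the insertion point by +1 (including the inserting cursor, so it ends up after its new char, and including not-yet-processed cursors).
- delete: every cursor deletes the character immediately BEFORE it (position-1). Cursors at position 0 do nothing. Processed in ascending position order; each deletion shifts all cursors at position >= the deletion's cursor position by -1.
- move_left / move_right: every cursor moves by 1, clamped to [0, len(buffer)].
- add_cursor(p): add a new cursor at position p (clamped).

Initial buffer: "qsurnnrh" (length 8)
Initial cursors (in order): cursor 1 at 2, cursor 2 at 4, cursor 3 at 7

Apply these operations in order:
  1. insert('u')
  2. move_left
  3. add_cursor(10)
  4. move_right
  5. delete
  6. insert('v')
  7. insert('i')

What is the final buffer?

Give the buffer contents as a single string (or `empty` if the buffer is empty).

Answer: qsviurvinnrvvii

Derivation:
After op 1 (insert('u')): buffer="qsuurunnruh" (len 11), cursors c1@3 c2@6 c3@10, authorship ..1..2...3.
After op 2 (move_left): buffer="qsuurunnruh" (len 11), cursors c1@2 c2@5 c3@9, authorship ..1..2...3.
After op 3 (add_cursor(10)): buffer="qsuurunnruh" (len 11), cursors c1@2 c2@5 c3@9 c4@10, authorship ..1..2...3.
After op 4 (move_right): buffer="qsuurunnruh" (len 11), cursors c1@3 c2@6 c3@10 c4@11, authorship ..1..2...3.
After op 5 (delete): buffer="qsurnnr" (len 7), cursors c1@2 c2@4 c3@7 c4@7, authorship .......
After op 6 (insert('v')): buffer="qsvurvnnrvv" (len 11), cursors c1@3 c2@6 c3@11 c4@11, authorship ..1..2...34
After op 7 (insert('i')): buffer="qsviurvinnrvvii" (len 15), cursors c1@4 c2@8 c3@15 c4@15, authorship ..11..22...3434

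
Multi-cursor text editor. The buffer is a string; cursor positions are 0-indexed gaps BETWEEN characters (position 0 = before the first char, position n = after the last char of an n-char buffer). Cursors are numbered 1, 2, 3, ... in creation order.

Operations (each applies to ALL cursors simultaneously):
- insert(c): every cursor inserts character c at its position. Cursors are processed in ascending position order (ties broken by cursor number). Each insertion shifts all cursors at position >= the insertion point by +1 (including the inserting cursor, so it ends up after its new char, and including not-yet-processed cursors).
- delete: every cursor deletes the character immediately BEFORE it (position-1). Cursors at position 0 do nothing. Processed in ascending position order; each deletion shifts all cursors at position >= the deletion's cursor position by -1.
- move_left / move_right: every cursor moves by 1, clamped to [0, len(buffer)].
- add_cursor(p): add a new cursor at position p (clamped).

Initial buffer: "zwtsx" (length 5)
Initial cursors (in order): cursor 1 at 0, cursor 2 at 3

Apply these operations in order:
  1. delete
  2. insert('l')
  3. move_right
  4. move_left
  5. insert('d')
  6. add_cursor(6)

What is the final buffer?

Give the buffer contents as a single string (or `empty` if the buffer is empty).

Answer: ldzwldsx

Derivation:
After op 1 (delete): buffer="zwsx" (len 4), cursors c1@0 c2@2, authorship ....
After op 2 (insert('l')): buffer="lzwlsx" (len 6), cursors c1@1 c2@4, authorship 1..2..
After op 3 (move_right): buffer="lzwlsx" (len 6), cursors c1@2 c2@5, authorship 1..2..
After op 4 (move_left): buffer="lzwlsx" (len 6), cursors c1@1 c2@4, authorship 1..2..
After op 5 (insert('d')): buffer="ldzwldsx" (len 8), cursors c1@2 c2@6, authorship 11..22..
After op 6 (add_cursor(6)): buffer="ldzwldsx" (len 8), cursors c1@2 c2@6 c3@6, authorship 11..22..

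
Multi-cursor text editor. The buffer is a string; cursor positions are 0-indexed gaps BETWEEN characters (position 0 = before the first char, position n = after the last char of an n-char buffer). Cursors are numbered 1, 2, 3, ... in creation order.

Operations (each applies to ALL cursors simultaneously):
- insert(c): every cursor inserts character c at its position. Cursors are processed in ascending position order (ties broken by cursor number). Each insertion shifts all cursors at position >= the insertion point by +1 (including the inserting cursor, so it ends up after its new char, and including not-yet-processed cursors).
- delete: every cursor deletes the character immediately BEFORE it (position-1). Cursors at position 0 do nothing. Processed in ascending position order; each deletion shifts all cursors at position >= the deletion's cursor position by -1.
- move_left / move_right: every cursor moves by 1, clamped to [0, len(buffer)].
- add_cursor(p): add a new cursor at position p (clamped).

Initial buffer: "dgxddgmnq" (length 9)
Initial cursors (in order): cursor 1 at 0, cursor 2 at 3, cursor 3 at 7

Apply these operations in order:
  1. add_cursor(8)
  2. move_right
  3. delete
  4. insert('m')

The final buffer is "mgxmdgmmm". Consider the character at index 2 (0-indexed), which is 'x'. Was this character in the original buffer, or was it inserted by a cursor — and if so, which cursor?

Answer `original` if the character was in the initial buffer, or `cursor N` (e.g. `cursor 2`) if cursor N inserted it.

Answer: original

Derivation:
After op 1 (add_cursor(8)): buffer="dgxddgmnq" (len 9), cursors c1@0 c2@3 c3@7 c4@8, authorship .........
After op 2 (move_right): buffer="dgxddgmnq" (len 9), cursors c1@1 c2@4 c3@8 c4@9, authorship .........
After op 3 (delete): buffer="gxdgm" (len 5), cursors c1@0 c2@2 c3@5 c4@5, authorship .....
After op 4 (insert('m')): buffer="mgxmdgmmm" (len 9), cursors c1@1 c2@4 c3@9 c4@9, authorship 1..2...34
Authorship (.=original, N=cursor N): 1 . . 2 . . . 3 4
Index 2: author = original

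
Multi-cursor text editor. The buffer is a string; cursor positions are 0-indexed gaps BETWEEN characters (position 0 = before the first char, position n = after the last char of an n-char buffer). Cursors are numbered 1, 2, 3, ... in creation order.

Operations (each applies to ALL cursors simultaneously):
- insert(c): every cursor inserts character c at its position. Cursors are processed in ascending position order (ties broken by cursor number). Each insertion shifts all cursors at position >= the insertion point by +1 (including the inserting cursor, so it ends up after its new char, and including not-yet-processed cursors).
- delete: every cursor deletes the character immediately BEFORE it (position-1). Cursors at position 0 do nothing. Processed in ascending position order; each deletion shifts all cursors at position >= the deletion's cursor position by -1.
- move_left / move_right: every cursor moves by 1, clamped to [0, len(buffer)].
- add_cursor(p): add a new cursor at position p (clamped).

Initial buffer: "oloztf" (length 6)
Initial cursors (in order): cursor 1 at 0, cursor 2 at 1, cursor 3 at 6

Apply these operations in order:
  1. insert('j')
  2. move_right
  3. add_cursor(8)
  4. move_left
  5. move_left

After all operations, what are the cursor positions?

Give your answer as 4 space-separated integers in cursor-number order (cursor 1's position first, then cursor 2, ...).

Answer: 0 2 7 6

Derivation:
After op 1 (insert('j')): buffer="jojloztfj" (len 9), cursors c1@1 c2@3 c3@9, authorship 1.2.....3
After op 2 (move_right): buffer="jojloztfj" (len 9), cursors c1@2 c2@4 c3@9, authorship 1.2.....3
After op 3 (add_cursor(8)): buffer="jojloztfj" (len 9), cursors c1@2 c2@4 c4@8 c3@9, authorship 1.2.....3
After op 4 (move_left): buffer="jojloztfj" (len 9), cursors c1@1 c2@3 c4@7 c3@8, authorship 1.2.....3
After op 5 (move_left): buffer="jojloztfj" (len 9), cursors c1@0 c2@2 c4@6 c3@7, authorship 1.2.....3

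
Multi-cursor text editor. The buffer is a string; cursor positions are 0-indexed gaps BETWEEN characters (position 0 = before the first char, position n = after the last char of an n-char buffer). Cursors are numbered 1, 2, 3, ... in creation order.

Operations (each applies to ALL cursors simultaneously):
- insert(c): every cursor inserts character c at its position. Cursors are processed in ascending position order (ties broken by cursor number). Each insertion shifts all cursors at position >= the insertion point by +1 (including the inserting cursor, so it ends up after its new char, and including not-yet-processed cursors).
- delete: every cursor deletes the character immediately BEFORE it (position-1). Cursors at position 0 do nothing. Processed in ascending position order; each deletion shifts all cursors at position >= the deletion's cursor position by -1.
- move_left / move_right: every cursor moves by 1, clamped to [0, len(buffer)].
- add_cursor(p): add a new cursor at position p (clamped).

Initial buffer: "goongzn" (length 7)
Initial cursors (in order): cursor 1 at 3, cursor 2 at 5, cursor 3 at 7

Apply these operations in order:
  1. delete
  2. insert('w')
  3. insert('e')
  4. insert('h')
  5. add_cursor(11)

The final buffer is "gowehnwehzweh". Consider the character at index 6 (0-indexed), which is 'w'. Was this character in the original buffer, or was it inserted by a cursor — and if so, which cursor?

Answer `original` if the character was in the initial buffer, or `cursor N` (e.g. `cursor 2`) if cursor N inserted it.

After op 1 (delete): buffer="gonz" (len 4), cursors c1@2 c2@3 c3@4, authorship ....
After op 2 (insert('w')): buffer="gownwzw" (len 7), cursors c1@3 c2@5 c3@7, authorship ..1.2.3
After op 3 (insert('e')): buffer="gowenwezwe" (len 10), cursors c1@4 c2@7 c3@10, authorship ..11.22.33
After op 4 (insert('h')): buffer="gowehnwehzweh" (len 13), cursors c1@5 c2@9 c3@13, authorship ..111.222.333
After op 5 (add_cursor(11)): buffer="gowehnwehzweh" (len 13), cursors c1@5 c2@9 c4@11 c3@13, authorship ..111.222.333
Authorship (.=original, N=cursor N): . . 1 1 1 . 2 2 2 . 3 3 3
Index 6: author = 2

Answer: cursor 2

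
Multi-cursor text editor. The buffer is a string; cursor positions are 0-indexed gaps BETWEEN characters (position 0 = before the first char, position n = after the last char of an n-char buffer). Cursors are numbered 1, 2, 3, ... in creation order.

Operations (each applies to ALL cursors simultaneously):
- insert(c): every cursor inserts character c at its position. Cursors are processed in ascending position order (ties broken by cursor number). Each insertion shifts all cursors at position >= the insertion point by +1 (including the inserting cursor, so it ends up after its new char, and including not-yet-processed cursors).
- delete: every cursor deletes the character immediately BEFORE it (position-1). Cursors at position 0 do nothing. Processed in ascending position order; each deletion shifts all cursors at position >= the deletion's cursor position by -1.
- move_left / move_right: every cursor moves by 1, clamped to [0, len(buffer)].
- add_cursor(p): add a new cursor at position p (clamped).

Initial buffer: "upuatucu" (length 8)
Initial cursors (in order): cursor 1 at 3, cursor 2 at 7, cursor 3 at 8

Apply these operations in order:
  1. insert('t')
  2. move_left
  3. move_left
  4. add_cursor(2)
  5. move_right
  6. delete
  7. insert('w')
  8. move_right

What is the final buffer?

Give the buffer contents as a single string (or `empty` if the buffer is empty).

After op 1 (insert('t')): buffer="uputatuctut" (len 11), cursors c1@4 c2@9 c3@11, authorship ...1....2.3
After op 2 (move_left): buffer="uputatuctut" (len 11), cursors c1@3 c2@8 c3@10, authorship ...1....2.3
After op 3 (move_left): buffer="uputatuctut" (len 11), cursors c1@2 c2@7 c3@9, authorship ...1....2.3
After op 4 (add_cursor(2)): buffer="uputatuctut" (len 11), cursors c1@2 c4@2 c2@7 c3@9, authorship ...1....2.3
After op 5 (move_right): buffer="uputatuctut" (len 11), cursors c1@3 c4@3 c2@8 c3@10, authorship ...1....2.3
After op 6 (delete): buffer="utatutt" (len 7), cursors c1@1 c4@1 c2@5 c3@6, authorship .1...23
After op 7 (insert('w')): buffer="uwwtatuwtwt" (len 11), cursors c1@3 c4@3 c2@8 c3@10, authorship .141...2233
After op 8 (move_right): buffer="uwwtatuwtwt" (len 11), cursors c1@4 c4@4 c2@9 c3@11, authorship .141...2233

Answer: uwwtatuwtwt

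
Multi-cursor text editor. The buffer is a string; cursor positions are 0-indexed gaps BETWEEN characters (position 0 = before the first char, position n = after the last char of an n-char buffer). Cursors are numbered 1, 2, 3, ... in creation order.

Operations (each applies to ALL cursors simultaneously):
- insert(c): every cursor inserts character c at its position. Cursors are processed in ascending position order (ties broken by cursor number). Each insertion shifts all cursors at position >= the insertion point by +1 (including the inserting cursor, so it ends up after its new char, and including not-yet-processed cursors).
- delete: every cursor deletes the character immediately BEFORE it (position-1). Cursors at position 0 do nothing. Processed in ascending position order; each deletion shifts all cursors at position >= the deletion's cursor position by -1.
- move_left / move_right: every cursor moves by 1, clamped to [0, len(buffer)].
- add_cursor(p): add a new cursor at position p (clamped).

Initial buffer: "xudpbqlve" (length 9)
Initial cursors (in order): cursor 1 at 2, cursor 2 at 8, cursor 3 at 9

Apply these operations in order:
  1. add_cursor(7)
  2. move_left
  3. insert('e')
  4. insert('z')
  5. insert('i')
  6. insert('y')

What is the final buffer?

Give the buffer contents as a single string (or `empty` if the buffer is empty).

Answer: xeziyudpbqeziyleziyveziye

Derivation:
After op 1 (add_cursor(7)): buffer="xudpbqlve" (len 9), cursors c1@2 c4@7 c2@8 c3@9, authorship .........
After op 2 (move_left): buffer="xudpbqlve" (len 9), cursors c1@1 c4@6 c2@7 c3@8, authorship .........
After op 3 (insert('e')): buffer="xeudpbqelevee" (len 13), cursors c1@2 c4@8 c2@10 c3@12, authorship .1.....4.2.3.
After op 4 (insert('z')): buffer="xezudpbqezlezveze" (len 17), cursors c1@3 c4@10 c2@13 c3@16, authorship .11.....44.22.33.
After op 5 (insert('i')): buffer="xeziudpbqezilezivezie" (len 21), cursors c1@4 c4@12 c2@16 c3@20, authorship .111.....444.222.333.
After op 6 (insert('y')): buffer="xeziyudpbqeziyleziyveziye" (len 25), cursors c1@5 c4@14 c2@19 c3@24, authorship .1111.....4444.2222.3333.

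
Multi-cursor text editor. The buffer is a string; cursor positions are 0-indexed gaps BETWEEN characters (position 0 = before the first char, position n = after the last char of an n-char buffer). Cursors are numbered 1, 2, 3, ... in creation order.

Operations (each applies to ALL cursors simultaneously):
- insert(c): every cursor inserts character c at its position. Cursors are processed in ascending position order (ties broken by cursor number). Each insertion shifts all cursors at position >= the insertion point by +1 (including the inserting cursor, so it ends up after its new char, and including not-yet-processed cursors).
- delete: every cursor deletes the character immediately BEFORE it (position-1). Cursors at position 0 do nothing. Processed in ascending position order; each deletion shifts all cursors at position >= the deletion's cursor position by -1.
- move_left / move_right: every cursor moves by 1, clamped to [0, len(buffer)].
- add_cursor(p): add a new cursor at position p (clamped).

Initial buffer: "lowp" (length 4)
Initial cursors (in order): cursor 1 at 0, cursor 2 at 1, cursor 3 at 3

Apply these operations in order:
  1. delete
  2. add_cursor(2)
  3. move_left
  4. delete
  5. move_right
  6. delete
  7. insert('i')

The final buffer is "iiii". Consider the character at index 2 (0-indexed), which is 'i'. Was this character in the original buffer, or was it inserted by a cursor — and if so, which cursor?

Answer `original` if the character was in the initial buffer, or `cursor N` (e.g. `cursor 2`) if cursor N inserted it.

After op 1 (delete): buffer="op" (len 2), cursors c1@0 c2@0 c3@1, authorship ..
After op 2 (add_cursor(2)): buffer="op" (len 2), cursors c1@0 c2@0 c3@1 c4@2, authorship ..
After op 3 (move_left): buffer="op" (len 2), cursors c1@0 c2@0 c3@0 c4@1, authorship ..
After op 4 (delete): buffer="p" (len 1), cursors c1@0 c2@0 c3@0 c4@0, authorship .
After op 5 (move_right): buffer="p" (len 1), cursors c1@1 c2@1 c3@1 c4@1, authorship .
After op 6 (delete): buffer="" (len 0), cursors c1@0 c2@0 c3@0 c4@0, authorship 
After op 7 (insert('i')): buffer="iiii" (len 4), cursors c1@4 c2@4 c3@4 c4@4, authorship 1234
Authorship (.=original, N=cursor N): 1 2 3 4
Index 2: author = 3

Answer: cursor 3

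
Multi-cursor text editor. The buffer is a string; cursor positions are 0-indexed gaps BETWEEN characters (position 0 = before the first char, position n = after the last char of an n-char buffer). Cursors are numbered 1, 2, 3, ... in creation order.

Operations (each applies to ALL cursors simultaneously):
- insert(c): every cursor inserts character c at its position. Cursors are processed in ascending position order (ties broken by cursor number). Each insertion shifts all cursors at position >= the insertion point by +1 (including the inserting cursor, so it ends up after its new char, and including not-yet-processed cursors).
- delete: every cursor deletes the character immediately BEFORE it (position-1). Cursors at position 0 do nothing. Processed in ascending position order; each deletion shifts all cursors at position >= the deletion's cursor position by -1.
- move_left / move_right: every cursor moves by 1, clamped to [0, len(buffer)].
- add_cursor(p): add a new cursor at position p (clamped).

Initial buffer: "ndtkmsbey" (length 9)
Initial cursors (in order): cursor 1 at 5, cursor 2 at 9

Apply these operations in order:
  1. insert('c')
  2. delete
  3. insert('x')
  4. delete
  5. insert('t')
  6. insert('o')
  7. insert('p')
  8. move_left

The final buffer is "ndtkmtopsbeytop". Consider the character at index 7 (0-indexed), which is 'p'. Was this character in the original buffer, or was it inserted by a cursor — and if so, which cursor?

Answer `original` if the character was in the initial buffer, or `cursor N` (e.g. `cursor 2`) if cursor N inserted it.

Answer: cursor 1

Derivation:
After op 1 (insert('c')): buffer="ndtkmcsbeyc" (len 11), cursors c1@6 c2@11, authorship .....1....2
After op 2 (delete): buffer="ndtkmsbey" (len 9), cursors c1@5 c2@9, authorship .........
After op 3 (insert('x')): buffer="ndtkmxsbeyx" (len 11), cursors c1@6 c2@11, authorship .....1....2
After op 4 (delete): buffer="ndtkmsbey" (len 9), cursors c1@5 c2@9, authorship .........
After op 5 (insert('t')): buffer="ndtkmtsbeyt" (len 11), cursors c1@6 c2@11, authorship .....1....2
After op 6 (insert('o')): buffer="ndtkmtosbeyto" (len 13), cursors c1@7 c2@13, authorship .....11....22
After op 7 (insert('p')): buffer="ndtkmtopsbeytop" (len 15), cursors c1@8 c2@15, authorship .....111....222
After op 8 (move_left): buffer="ndtkmtopsbeytop" (len 15), cursors c1@7 c2@14, authorship .....111....222
Authorship (.=original, N=cursor N): . . . . . 1 1 1 . . . . 2 2 2
Index 7: author = 1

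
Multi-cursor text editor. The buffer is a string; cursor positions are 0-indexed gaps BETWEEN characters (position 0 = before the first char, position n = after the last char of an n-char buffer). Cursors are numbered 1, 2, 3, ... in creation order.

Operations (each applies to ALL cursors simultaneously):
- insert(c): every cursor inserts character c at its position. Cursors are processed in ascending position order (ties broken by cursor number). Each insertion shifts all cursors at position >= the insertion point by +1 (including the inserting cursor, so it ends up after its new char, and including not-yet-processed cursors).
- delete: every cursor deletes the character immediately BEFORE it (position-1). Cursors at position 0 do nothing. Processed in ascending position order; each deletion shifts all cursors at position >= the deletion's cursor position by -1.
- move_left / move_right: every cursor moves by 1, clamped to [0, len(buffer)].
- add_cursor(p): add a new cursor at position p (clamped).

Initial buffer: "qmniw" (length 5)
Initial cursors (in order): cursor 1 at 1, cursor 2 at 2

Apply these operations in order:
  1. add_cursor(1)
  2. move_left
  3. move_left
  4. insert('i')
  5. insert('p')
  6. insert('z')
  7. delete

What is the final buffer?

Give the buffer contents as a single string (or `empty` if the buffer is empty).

Answer: iiipppqmniw

Derivation:
After op 1 (add_cursor(1)): buffer="qmniw" (len 5), cursors c1@1 c3@1 c2@2, authorship .....
After op 2 (move_left): buffer="qmniw" (len 5), cursors c1@0 c3@0 c2@1, authorship .....
After op 3 (move_left): buffer="qmniw" (len 5), cursors c1@0 c2@0 c3@0, authorship .....
After op 4 (insert('i')): buffer="iiiqmniw" (len 8), cursors c1@3 c2@3 c3@3, authorship 123.....
After op 5 (insert('p')): buffer="iiipppqmniw" (len 11), cursors c1@6 c2@6 c3@6, authorship 123123.....
After op 6 (insert('z')): buffer="iiipppzzzqmniw" (len 14), cursors c1@9 c2@9 c3@9, authorship 123123123.....
After op 7 (delete): buffer="iiipppqmniw" (len 11), cursors c1@6 c2@6 c3@6, authorship 123123.....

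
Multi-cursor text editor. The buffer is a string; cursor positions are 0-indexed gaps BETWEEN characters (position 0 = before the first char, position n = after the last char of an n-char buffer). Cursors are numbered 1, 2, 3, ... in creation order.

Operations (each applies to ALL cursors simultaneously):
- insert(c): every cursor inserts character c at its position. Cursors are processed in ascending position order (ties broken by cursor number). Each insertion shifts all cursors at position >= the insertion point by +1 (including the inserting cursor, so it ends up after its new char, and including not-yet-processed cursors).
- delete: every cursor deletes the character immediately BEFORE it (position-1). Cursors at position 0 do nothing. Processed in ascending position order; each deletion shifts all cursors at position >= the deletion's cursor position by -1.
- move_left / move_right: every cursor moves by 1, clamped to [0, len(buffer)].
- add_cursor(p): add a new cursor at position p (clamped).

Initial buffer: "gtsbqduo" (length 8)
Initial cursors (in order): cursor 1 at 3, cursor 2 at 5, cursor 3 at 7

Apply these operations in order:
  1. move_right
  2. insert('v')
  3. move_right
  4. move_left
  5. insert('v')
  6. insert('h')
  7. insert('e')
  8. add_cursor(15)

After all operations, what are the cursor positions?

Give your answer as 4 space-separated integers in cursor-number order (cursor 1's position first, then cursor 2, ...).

Answer: 8 14 19 15

Derivation:
After op 1 (move_right): buffer="gtsbqduo" (len 8), cursors c1@4 c2@6 c3@8, authorship ........
After op 2 (insert('v')): buffer="gtsbvqdvuov" (len 11), cursors c1@5 c2@8 c3@11, authorship ....1..2..3
After op 3 (move_right): buffer="gtsbvqdvuov" (len 11), cursors c1@6 c2@9 c3@11, authorship ....1..2..3
After op 4 (move_left): buffer="gtsbvqdvuov" (len 11), cursors c1@5 c2@8 c3@10, authorship ....1..2..3
After op 5 (insert('v')): buffer="gtsbvvqdvvuovv" (len 14), cursors c1@6 c2@10 c3@13, authorship ....11..22..33
After op 6 (insert('h')): buffer="gtsbvvhqdvvhuovhv" (len 17), cursors c1@7 c2@12 c3@16, authorship ....111..222..333
After op 7 (insert('e')): buffer="gtsbvvheqdvvheuovhev" (len 20), cursors c1@8 c2@14 c3@19, authorship ....1111..2222..3333
After op 8 (add_cursor(15)): buffer="gtsbvvheqdvvheuovhev" (len 20), cursors c1@8 c2@14 c4@15 c3@19, authorship ....1111..2222..3333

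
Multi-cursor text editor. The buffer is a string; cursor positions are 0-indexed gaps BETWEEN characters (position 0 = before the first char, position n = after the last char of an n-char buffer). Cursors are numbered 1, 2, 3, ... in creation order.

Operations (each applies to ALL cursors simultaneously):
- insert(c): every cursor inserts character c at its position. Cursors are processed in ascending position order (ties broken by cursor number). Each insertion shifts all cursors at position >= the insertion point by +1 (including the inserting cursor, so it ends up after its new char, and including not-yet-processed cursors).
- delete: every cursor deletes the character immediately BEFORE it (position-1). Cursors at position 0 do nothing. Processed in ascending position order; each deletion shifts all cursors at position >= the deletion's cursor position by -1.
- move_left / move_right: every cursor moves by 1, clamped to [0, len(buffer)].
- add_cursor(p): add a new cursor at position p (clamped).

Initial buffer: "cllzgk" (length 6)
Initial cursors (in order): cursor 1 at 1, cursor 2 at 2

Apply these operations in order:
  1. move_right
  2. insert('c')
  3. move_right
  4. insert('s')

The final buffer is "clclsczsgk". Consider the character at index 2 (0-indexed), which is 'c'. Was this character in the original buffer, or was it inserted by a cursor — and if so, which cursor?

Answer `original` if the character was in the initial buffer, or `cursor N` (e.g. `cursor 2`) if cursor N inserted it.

After op 1 (move_right): buffer="cllzgk" (len 6), cursors c1@2 c2@3, authorship ......
After op 2 (insert('c')): buffer="clclczgk" (len 8), cursors c1@3 c2@5, authorship ..1.2...
After op 3 (move_right): buffer="clclczgk" (len 8), cursors c1@4 c2@6, authorship ..1.2...
After op 4 (insert('s')): buffer="clclsczsgk" (len 10), cursors c1@5 c2@8, authorship ..1.12.2..
Authorship (.=original, N=cursor N): . . 1 . 1 2 . 2 . .
Index 2: author = 1

Answer: cursor 1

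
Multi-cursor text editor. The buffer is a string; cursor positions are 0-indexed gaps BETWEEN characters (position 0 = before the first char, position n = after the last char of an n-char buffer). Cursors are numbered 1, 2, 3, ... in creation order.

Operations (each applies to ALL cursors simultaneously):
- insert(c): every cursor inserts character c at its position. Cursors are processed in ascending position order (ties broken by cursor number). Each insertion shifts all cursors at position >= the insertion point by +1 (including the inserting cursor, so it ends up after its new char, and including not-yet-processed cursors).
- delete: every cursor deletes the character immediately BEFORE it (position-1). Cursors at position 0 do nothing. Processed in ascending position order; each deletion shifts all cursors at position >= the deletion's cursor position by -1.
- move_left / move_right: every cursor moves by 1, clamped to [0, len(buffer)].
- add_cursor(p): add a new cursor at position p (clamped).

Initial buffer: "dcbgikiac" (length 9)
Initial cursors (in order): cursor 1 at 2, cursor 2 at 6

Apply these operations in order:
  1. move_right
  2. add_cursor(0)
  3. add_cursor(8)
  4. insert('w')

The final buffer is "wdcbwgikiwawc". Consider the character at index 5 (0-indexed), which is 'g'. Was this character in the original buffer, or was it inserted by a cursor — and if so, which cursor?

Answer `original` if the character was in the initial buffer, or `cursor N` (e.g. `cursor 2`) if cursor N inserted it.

Answer: original

Derivation:
After op 1 (move_right): buffer="dcbgikiac" (len 9), cursors c1@3 c2@7, authorship .........
After op 2 (add_cursor(0)): buffer="dcbgikiac" (len 9), cursors c3@0 c1@3 c2@7, authorship .........
After op 3 (add_cursor(8)): buffer="dcbgikiac" (len 9), cursors c3@0 c1@3 c2@7 c4@8, authorship .........
After op 4 (insert('w')): buffer="wdcbwgikiwawc" (len 13), cursors c3@1 c1@5 c2@10 c4@12, authorship 3...1....2.4.
Authorship (.=original, N=cursor N): 3 . . . 1 . . . . 2 . 4 .
Index 5: author = original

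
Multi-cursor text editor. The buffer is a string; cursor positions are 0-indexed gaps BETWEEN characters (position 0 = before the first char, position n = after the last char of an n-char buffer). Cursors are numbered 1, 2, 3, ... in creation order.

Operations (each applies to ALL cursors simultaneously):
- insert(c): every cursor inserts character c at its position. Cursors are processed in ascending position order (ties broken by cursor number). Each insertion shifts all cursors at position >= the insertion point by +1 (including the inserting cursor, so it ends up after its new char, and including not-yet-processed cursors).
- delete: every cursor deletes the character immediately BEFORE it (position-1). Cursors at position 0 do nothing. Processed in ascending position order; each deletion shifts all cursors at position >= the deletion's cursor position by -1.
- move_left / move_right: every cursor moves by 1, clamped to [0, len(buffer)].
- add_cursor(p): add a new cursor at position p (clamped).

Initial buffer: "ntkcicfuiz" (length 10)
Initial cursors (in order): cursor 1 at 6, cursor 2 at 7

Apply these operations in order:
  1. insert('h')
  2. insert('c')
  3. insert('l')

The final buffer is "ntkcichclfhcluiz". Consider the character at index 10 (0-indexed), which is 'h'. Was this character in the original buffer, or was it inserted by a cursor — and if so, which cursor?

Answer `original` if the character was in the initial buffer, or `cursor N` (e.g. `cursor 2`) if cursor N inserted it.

After op 1 (insert('h')): buffer="ntkcichfhuiz" (len 12), cursors c1@7 c2@9, authorship ......1.2...
After op 2 (insert('c')): buffer="ntkcichcfhcuiz" (len 14), cursors c1@8 c2@11, authorship ......11.22...
After op 3 (insert('l')): buffer="ntkcichclfhcluiz" (len 16), cursors c1@9 c2@13, authorship ......111.222...
Authorship (.=original, N=cursor N): . . . . . . 1 1 1 . 2 2 2 . . .
Index 10: author = 2

Answer: cursor 2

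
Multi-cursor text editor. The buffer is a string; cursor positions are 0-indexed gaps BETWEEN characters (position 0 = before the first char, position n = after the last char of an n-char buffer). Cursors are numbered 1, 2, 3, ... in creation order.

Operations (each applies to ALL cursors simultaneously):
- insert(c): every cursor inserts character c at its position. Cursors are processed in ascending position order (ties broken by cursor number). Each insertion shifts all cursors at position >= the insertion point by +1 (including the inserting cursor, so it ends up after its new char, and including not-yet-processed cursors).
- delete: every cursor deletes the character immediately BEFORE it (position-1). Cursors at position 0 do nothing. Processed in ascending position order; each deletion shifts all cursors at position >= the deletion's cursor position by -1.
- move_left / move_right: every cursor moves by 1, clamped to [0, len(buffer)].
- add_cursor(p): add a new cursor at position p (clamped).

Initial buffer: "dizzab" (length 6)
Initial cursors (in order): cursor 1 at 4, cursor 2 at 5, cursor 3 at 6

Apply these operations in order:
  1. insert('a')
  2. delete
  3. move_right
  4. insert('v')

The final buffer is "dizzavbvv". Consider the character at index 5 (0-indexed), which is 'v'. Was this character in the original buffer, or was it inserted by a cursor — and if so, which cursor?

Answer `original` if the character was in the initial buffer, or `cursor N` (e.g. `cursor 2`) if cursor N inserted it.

Answer: cursor 1

Derivation:
After op 1 (insert('a')): buffer="dizzaaaba" (len 9), cursors c1@5 c2@7 c3@9, authorship ....1.2.3
After op 2 (delete): buffer="dizzab" (len 6), cursors c1@4 c2@5 c3@6, authorship ......
After op 3 (move_right): buffer="dizzab" (len 6), cursors c1@5 c2@6 c3@6, authorship ......
After op 4 (insert('v')): buffer="dizzavbvv" (len 9), cursors c1@6 c2@9 c3@9, authorship .....1.23
Authorship (.=original, N=cursor N): . . . . . 1 . 2 3
Index 5: author = 1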